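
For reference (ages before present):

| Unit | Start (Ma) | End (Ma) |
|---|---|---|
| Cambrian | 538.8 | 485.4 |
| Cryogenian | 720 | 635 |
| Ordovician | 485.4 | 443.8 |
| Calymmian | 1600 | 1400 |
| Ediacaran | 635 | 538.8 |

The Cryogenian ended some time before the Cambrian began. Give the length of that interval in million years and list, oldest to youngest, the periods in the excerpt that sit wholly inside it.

End of Cryogenian = 635 Ma; start of Cambrian = 538.8 Ma.
Gap = 635 − 538.8 = 96.2 Myr.
Periods wholly inside 635–538.8 Ma: Ediacaran (635–538.8).

96.2 million years; Ediacaran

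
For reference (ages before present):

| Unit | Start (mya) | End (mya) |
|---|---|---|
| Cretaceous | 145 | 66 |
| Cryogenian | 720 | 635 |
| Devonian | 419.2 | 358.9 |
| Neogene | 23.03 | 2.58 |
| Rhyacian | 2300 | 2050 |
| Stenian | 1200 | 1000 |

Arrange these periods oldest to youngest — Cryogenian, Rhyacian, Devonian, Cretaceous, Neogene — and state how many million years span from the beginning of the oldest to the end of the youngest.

Start ages (Ma): Rhyacian 2300, Cryogenian 720, Devonian 419.2, Cretaceous 145, Neogene 23.03.
Ordered oldest to youngest: Rhyacian, Cryogenian, Devonian, Cretaceous, Neogene.
Span = 2300 − 2.58 = 2297.42 Myr.

Rhyacian, Cryogenian, Devonian, Cretaceous, Neogene; total span 2297.42 Myr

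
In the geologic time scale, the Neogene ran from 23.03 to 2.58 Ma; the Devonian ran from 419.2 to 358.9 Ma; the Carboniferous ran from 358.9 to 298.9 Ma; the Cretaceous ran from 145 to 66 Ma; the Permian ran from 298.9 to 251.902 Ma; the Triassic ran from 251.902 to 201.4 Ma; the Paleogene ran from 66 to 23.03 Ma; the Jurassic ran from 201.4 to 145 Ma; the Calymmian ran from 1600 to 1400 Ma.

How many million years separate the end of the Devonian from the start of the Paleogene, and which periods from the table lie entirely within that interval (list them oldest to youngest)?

292.9 million years; Carboniferous, Permian, Triassic, Jurassic, Cretaceous

The Devonian closes at 358.9 Ma and the Paleogene opens at 66 Ma, so the interval is 358.9 − 66 = 292.9 Myr.
A period fits inside if it starts at or after 358.9 Ma and ends at or before 66 Ma; oldest first that gives Carboniferous, Permian, Triassic, Jurassic, Cretaceous.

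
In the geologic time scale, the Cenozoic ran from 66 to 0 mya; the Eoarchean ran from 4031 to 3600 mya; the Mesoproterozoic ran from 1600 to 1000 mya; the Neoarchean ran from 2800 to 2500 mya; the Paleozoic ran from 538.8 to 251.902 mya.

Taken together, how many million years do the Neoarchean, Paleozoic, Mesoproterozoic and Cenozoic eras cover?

1252.898 million years

Each duration: Neoarchean = 300; Paleozoic = 286.898; Mesoproterozoic = 600; Cenozoic = 66.
Sum: 300 + 286.898 + 600 + 66 = 1252.898 Myr.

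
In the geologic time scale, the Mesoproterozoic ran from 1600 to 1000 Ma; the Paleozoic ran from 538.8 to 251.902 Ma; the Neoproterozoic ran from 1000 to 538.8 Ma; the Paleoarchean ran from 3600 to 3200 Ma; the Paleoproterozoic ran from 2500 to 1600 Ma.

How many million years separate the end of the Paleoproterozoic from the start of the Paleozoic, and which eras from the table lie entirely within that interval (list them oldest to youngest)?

End of Paleoproterozoic = 1600 Ma; start of Paleozoic = 538.8 Ma.
Gap = 1600 − 538.8 = 1061.2 Myr.
Eras wholly inside 1600–538.8 Ma: Mesoproterozoic (1600–1000), Neoproterozoic (1000–538.8).

1061.2 million years; Mesoproterozoic, Neoproterozoic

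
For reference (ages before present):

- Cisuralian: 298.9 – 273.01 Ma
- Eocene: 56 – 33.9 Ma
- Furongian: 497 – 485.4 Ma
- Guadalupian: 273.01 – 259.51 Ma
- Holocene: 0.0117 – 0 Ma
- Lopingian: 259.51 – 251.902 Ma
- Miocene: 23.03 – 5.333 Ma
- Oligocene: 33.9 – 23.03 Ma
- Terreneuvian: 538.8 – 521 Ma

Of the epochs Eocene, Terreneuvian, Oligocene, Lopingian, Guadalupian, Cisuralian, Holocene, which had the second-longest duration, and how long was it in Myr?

Eocene, 22.1 million years

Durations: Eocene 22.1; Terreneuvian 17.8; Oligocene 10.87; Lopingian 7.608; Guadalupian 13.5; Cisuralian 25.89; Holocene 0.0117 Myr.
Sorted longest-first: Cisuralian (25.89), Eocene (22.1), Terreneuvian (17.8), Guadalupian (13.5), Oligocene (10.87), Lopingian (7.608), Holocene (0.0117).
The second longest is Eocene at 22.1 Myr.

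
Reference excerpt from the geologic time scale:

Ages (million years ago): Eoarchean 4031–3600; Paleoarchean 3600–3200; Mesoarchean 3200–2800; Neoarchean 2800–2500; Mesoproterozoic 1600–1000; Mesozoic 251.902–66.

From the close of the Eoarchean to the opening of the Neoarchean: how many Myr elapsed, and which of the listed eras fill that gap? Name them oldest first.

End of Eoarchean = 3600 Ma; start of Neoarchean = 2800 Ma.
Gap = 3600 − 2800 = 800 Myr.
Eras wholly inside 3600–2800 Ma: Paleoarchean (3600–3200), Mesoarchean (3200–2800).

800 million years; Paleoarchean, Mesoarchean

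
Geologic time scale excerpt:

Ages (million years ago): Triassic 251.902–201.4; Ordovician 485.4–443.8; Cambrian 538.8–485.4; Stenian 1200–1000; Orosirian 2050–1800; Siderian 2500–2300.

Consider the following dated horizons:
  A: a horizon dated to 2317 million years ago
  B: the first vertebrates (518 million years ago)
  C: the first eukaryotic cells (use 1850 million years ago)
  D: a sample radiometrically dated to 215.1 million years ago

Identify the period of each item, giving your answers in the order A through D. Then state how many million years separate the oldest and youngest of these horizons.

A: 2317 Ma lies in 2500–2300 Ma, so Siderian.
B: 518 Ma lies in 538.8–485.4 Ma, so Cambrian.
C: 1850 Ma lies in 2050–1800 Ma, so Orosirian.
D: 215.1 Ma lies in 251.902–201.4 Ma, so Triassic.
Oldest = 2317 Ma, youngest = 215.1 Ma → span 2101.9 Myr.

A — Siderian; B — Cambrian; C — Orosirian; D — Triassic; span 2101.9 million years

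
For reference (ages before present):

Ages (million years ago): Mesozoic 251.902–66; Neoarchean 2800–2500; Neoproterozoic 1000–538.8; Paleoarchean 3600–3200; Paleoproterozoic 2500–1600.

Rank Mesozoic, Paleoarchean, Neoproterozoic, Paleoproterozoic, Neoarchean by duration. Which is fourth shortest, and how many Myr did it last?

Start − end for each: Mesozoic 251.902 − 66 = 185.902; Paleoarchean 3600 − 3200 = 400; Neoproterozoic 1000 − 538.8 = 461.2; Paleoproterozoic 2500 − 1600 = 900; Neoarchean 2800 − 2500 = 300.
Ranking these from shortest: Mesozoic < Neoarchean < Paleoarchean < Neoproterozoic < Paleoproterozoic.
Position 4 in that ranking is Neoproterozoic, which lasted 461.2 Myr.

Neoproterozoic, 461.2 million years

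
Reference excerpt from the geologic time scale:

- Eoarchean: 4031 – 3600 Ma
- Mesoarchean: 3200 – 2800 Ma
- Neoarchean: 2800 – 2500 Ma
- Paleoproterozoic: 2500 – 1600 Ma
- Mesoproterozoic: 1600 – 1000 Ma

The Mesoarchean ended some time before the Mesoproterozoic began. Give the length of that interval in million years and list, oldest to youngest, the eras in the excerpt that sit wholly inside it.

The Mesoarchean closes at 2800 Ma and the Mesoproterozoic opens at 1600 Ma, so the interval is 2800 − 1600 = 1200 Myr.
An era fits inside if it starts at or after 2800 Ma and ends at or before 1600 Ma; oldest first that gives Neoarchean, Paleoproterozoic.

1200 million years; Neoarchean, Paleoproterozoic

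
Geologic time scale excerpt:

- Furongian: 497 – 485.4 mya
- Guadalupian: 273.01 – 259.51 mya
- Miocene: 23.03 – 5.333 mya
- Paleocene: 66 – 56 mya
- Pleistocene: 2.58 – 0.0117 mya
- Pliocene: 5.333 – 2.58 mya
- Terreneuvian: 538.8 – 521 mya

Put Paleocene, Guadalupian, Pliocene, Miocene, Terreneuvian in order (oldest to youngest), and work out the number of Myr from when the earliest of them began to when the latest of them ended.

Terreneuvian, Guadalupian, Paleocene, Miocene, Pliocene; total span 536.22 Myr

From the excerpt: Paleocene 66–56; Guadalupian 273.01–259.51; Pliocene 5.333–2.58; Miocene 23.03–5.333; Terreneuvian 538.8–521 (Ma).
Larger Ma is earlier, so the oldest is Terreneuvian and the youngest is Pliocene; oldest to youngest: Terreneuvian, Guadalupian, Paleocene, Miocene, Pliocene.
Oldest start 538.8 minus youngest end 2.58 gives 536.22 Myr overall.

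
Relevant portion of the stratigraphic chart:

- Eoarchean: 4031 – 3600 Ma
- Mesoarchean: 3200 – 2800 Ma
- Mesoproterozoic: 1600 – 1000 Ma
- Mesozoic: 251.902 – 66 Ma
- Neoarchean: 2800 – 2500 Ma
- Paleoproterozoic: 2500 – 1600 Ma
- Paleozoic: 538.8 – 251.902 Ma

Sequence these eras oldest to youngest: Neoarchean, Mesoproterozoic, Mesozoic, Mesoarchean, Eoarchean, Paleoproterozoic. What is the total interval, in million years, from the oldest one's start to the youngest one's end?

Eoarchean, Mesoarchean, Neoarchean, Paleoproterozoic, Mesoproterozoic, Mesozoic; total span 3965 Myr

From the excerpt: Neoarchean 2800–2500; Mesoproterozoic 1600–1000; Mesozoic 251.902–66; Mesoarchean 3200–2800; Eoarchean 4031–3600; Paleoproterozoic 2500–1600 (Ma).
Larger Ma is earlier, so the oldest is Eoarchean and the youngest is Mesozoic; oldest to youngest: Eoarchean, Mesoarchean, Neoarchean, Paleoproterozoic, Mesoproterozoic, Mesozoic.
Oldest start 4031 minus youngest end 66 gives 3965 Myr overall.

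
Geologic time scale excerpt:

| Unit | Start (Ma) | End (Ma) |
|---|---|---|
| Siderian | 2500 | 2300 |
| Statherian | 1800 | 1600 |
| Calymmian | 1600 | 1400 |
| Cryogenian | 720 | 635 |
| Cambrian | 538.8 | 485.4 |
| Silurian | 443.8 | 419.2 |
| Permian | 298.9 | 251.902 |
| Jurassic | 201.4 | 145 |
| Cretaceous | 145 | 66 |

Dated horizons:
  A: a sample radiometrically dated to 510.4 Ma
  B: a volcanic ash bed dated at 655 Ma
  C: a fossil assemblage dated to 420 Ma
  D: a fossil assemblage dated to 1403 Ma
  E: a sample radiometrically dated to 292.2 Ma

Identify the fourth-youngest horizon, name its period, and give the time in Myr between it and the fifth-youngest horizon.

Sorted youngest-first by Ma: E (292.2), C (420), A (510.4), B (655), D (1403).
The fourth youngest is B at 655 Ma, which lies in 720–635 Ma: the Cryogenian.
The fifth youngest is D at 1403 Ma; separation = |655 − 1403| = 748 Myr.

B, in the Cryogenian; 748 million years to D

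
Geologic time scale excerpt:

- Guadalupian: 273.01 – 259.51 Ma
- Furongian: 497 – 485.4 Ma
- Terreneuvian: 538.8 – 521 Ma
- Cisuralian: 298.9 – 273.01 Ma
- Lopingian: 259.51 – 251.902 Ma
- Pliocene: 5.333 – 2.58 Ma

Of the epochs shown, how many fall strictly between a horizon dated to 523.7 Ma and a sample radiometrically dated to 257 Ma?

The older date is 523.7 Ma and the younger is 257 Ma.
Epochs with start < 523.7 and end > 257 Ma: Furongian (497–485.4), Cisuralian (298.9–273.01), Guadalupian (273.01–259.51).
That is 3 complete epochs.

3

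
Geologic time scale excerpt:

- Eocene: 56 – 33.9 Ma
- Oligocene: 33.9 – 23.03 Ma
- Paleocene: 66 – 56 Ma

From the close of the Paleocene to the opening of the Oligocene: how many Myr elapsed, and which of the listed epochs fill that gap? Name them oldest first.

22.1 million years; Eocene

End of Paleocene = 56 Ma; start of Oligocene = 33.9 Ma.
Gap = 56 − 33.9 = 22.1 Myr.
Epochs wholly inside 56–33.9 Ma: Eocene (56–33.9).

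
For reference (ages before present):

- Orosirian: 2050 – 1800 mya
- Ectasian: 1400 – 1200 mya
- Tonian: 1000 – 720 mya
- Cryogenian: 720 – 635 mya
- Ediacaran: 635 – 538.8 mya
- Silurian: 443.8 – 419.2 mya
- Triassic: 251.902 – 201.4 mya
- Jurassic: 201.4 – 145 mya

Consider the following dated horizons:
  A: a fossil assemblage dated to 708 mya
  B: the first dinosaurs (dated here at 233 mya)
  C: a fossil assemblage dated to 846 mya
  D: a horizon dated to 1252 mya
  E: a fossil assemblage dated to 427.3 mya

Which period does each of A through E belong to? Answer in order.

A — Cryogenian; B — Triassic; C — Tonian; D — Ectasian; E — Silurian

A: 708 Ma lies in 720–635 Ma, so Cryogenian.
B: 233 Ma lies in 251.902–201.4 Ma, so Triassic.
C: 846 Ma lies in 1000–720 Ma, so Tonian.
D: 1252 Ma lies in 1400–1200 Ma, so Ectasian.
E: 427.3 Ma lies in 443.8–419.2 Ma, so Silurian.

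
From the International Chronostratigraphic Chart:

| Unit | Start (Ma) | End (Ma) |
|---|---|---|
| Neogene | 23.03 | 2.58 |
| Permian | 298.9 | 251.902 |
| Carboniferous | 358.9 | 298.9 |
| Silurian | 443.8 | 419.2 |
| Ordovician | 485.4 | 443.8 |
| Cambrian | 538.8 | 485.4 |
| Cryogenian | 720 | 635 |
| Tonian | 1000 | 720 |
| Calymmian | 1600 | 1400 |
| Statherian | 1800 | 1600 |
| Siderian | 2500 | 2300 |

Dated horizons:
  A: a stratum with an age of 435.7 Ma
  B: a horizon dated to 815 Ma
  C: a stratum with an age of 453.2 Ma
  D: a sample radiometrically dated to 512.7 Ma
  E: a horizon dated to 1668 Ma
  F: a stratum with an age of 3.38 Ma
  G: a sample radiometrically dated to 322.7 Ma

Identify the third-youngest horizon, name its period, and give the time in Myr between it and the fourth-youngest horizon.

A, in the Silurian; 17.5 million years to C

Smaller Ma means younger, so youngest first: F 3.38 < G 322.7 < A 435.7 < C 453.2 < D 512.7 < B 815 < E 1668.
Counting 3 along gives A (435.7 Ma); the excerpt puts that inside the Silurian, 443.8–419.2 Ma.
Next in line is C (453.2 Ma), and 453.2 − 435.7 = 17.5 Myr.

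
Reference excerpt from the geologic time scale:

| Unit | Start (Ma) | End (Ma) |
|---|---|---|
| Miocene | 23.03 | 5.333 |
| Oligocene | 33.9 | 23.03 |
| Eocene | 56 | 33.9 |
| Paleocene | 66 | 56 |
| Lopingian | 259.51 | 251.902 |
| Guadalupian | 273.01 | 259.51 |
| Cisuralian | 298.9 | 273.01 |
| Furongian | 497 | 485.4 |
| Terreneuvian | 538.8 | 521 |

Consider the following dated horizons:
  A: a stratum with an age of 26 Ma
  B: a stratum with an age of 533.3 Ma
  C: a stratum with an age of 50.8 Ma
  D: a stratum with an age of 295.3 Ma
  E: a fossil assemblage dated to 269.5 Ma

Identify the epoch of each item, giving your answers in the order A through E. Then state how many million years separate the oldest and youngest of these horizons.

A — Oligocene; B — Terreneuvian; C — Eocene; D — Cisuralian; E — Guadalupian; span 507.3 million years

A: 26 Ma lies in 33.9–23.03 Ma, so Oligocene.
B: 533.3 Ma lies in 538.8–521 Ma, so Terreneuvian.
C: 50.8 Ma lies in 56–33.9 Ma, so Eocene.
D: 295.3 Ma lies in 298.9–273.01 Ma, so Cisuralian.
E: 269.5 Ma lies in 273.01–259.51 Ma, so Guadalupian.
Oldest = 533.3 Ma, youngest = 26 Ma → span 507.3 Myr.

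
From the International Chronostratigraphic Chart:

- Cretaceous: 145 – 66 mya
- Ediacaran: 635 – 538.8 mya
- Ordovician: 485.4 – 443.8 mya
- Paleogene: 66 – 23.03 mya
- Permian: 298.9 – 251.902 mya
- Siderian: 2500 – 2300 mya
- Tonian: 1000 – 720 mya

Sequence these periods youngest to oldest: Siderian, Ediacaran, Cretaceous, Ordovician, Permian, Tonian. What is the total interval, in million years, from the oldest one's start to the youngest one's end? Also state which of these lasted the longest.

From the excerpt: Siderian 2500–2300; Ediacaran 635–538.8; Cretaceous 145–66; Ordovician 485.4–443.8; Permian 298.9–251.902; Tonian 1000–720 (Ma).
Larger Ma is earlier, so the oldest is Siderian and the youngest is Cretaceous; youngest to oldest: Cretaceous, Permian, Ordovician, Ediacaran, Tonian, Siderian.
Oldest start 2500 minus youngest end 66 gives 2434 Myr overall.
Individual lengths (start − end): Cretaceous 79; Tonian 280; Ordovician 41.6; Permian 46.998; Ediacaran 96.2; Siderian 200. The largest is Tonian at 280 Myr.

Cretaceous, Permian, Ordovician, Ediacaran, Tonian, Siderian; total span 2434 Myr; longest is Tonian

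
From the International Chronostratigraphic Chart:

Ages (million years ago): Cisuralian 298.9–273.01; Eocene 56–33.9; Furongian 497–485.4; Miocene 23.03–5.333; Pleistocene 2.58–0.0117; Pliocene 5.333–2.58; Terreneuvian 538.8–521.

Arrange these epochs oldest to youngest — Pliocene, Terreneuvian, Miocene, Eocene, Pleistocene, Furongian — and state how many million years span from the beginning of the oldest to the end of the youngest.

From the excerpt: Pliocene 5.333–2.58; Terreneuvian 538.8–521; Miocene 23.03–5.333; Eocene 56–33.9; Pleistocene 2.58–0.0117; Furongian 497–485.4 (Ma).
Larger Ma is earlier, so the oldest is Terreneuvian and the youngest is Pleistocene; oldest to youngest: Terreneuvian, Furongian, Eocene, Miocene, Pliocene, Pleistocene.
Oldest start 538.8 minus youngest end 0.0117 gives 538.7883 Myr overall.

Terreneuvian, Furongian, Eocene, Miocene, Pliocene, Pleistocene; total span 538.7883 Myr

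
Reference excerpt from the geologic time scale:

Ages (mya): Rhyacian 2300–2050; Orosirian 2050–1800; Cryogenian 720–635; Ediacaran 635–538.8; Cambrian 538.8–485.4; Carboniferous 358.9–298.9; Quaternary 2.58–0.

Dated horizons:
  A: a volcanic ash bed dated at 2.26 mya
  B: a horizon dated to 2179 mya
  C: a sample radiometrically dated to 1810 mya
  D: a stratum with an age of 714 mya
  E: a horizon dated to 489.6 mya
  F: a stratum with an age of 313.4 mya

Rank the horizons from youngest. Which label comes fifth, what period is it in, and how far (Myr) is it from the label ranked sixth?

Sorted youngest-first by Ma: A (2.26), F (313.4), E (489.6), D (714), C (1810), B (2179).
The fifth youngest is C at 1810 Ma, which lies in 2050–1800 Ma: the Orosirian.
The sixth youngest is B at 2179 Ma; separation = |1810 − 2179| = 369 Myr.

C, in the Orosirian; 369 million years to B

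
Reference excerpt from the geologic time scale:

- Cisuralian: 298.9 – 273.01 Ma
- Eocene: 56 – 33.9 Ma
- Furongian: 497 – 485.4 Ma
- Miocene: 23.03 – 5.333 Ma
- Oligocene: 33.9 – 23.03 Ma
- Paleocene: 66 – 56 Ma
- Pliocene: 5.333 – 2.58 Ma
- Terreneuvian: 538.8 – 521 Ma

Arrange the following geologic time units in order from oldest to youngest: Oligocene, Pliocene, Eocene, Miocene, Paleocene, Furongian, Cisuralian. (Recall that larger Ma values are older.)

Read off each span (Ma): Oligocene 33.9–23.03; Pliocene 5.333–2.58; Eocene 56–33.9; Miocene 23.03–5.333; Paleocene 66–56; Furongian 497–485.4; Cisuralian 298.9–273.01.
Larger Ma is older, so oldest→youngest is Furongian, Cisuralian, Paleocene, Eocene, Oligocene, Miocene, Pliocene.

Furongian, Cisuralian, Paleocene, Eocene, Oligocene, Miocene, Pliocene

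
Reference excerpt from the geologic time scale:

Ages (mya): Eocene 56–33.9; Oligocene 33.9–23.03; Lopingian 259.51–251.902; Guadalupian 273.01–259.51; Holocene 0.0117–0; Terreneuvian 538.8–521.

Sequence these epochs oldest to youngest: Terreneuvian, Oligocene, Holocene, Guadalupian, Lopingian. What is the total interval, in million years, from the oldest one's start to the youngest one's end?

Terreneuvian → Guadalupian → Lopingian → Oligocene → Holocene; total span 538.8 Myr

Start ages (Ma): Terreneuvian 538.8, Guadalupian 273.01, Lopingian 259.51, Oligocene 33.9, Holocene 0.0117.
Ordered oldest to youngest: Terreneuvian, Guadalupian, Lopingian, Oligocene, Holocene.
Span = 538.8 − 0 = 538.8 Myr.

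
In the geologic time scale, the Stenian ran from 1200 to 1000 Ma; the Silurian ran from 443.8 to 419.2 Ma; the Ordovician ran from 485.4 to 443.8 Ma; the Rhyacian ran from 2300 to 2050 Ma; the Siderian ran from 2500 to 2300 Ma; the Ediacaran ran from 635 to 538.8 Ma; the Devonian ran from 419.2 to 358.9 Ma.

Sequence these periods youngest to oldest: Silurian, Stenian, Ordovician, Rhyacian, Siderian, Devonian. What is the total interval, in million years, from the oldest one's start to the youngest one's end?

Start ages (Ma): Siderian 2500, Rhyacian 2300, Stenian 1200, Ordovician 485.4, Silurian 443.8, Devonian 419.2.
Ordered youngest to oldest: Devonian, Silurian, Ordovician, Stenian, Rhyacian, Siderian.
Span = 2500 − 358.9 = 2141.1 Myr.

Devonian → Silurian → Ordovician → Stenian → Rhyacian → Siderian; total span 2141.1 Myr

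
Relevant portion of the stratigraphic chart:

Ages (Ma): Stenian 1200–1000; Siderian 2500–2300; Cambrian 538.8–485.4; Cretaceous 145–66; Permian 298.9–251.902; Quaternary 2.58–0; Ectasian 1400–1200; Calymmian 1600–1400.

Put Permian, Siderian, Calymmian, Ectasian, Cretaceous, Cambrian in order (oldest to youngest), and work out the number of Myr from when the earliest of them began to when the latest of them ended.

From the excerpt: Permian 298.9–251.902; Siderian 2500–2300; Calymmian 1600–1400; Ectasian 1400–1200; Cretaceous 145–66; Cambrian 538.8–485.4 (Ma).
Larger Ma is earlier, so the oldest is Siderian and the youngest is Cretaceous; oldest to youngest: Siderian, Calymmian, Ectasian, Cambrian, Permian, Cretaceous.
Oldest start 2500 minus youngest end 66 gives 2434 Myr overall.

Siderian → Calymmian → Ectasian → Cambrian → Permian → Cretaceous; total span 2434 Myr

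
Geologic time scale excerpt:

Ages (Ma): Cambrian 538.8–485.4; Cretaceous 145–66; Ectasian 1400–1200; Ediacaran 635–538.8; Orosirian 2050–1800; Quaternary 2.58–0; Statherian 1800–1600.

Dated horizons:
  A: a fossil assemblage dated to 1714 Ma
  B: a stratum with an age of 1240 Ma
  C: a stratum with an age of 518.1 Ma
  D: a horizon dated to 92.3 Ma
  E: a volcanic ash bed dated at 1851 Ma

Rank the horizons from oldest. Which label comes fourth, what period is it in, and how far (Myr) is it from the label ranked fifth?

Larger Ma means older, so oldest first: E 1851 > A 1714 > B 1240 > C 518.1 > D 92.3.
Counting 4 along gives C (518.1 Ma); the excerpt puts that inside the Cambrian, 538.8–485.4 Ma.
Next in line is D (92.3 Ma), and 518.1 − 92.3 = 425.8 Myr.

C, in the Cambrian; 425.8 million years to D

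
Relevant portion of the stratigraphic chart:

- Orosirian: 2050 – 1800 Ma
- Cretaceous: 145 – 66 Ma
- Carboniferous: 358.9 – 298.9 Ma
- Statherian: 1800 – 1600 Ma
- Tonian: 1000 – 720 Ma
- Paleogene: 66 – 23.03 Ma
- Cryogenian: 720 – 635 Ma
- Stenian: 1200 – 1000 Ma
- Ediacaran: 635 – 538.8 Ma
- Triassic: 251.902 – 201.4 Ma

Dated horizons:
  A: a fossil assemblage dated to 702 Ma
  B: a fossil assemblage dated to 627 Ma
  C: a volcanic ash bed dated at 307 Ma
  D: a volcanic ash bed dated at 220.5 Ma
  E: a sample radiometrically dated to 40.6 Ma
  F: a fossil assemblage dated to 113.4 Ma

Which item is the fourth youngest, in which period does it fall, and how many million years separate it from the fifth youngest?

C, in the Carboniferous; 320 million years to B

Sorted youngest-first by Ma: E (40.6), F (113.4), D (220.5), C (307), B (627), A (702).
The fourth youngest is C at 307 Ma, which lies in 358.9–298.9 Ma: the Carboniferous.
The fifth youngest is B at 627 Ma; separation = |307 − 627| = 320 Myr.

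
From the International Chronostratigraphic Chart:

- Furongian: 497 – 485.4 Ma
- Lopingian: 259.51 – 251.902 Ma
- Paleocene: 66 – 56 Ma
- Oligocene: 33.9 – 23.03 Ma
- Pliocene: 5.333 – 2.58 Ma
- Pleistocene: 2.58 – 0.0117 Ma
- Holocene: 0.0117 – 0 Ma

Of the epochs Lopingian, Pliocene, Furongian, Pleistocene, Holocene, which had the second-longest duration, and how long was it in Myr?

Durations: Lopingian 7.608; Pliocene 2.753; Furongian 11.6; Pleistocene 2.5683; Holocene 0.0117 Myr.
Sorted longest-first: Furongian (11.6), Lopingian (7.608), Pliocene (2.753), Pleistocene (2.5683), Holocene (0.0117).
The second longest is Lopingian at 7.608 Myr.

Lopingian, 7.608 million years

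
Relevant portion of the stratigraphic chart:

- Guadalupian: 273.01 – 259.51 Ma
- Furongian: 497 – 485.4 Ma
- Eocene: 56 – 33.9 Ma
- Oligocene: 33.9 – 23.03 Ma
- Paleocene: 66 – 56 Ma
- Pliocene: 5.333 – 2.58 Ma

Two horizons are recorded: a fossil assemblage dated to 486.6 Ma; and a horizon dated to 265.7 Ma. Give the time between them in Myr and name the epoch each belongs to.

Elapsed time: 486.6 − 265.7 = 220.9 Myr.
486.6 Ma lies within 497–485.4 Ma: Furongian.
265.7 Ma lies within 273.01–259.51 Ma: Guadalupian.

220.9 million years apart; the first in the Furongian, the second in the Guadalupian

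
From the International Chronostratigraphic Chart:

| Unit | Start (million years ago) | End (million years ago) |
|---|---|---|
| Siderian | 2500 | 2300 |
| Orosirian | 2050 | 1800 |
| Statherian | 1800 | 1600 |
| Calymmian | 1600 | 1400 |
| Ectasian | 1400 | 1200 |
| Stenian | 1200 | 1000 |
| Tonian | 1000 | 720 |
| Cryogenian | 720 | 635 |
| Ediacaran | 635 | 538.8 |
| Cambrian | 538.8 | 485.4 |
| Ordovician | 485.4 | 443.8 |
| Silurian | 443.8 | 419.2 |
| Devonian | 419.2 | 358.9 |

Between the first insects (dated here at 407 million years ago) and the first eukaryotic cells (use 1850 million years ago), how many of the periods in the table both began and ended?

1850 Ma sits inside the Orosirian (2050–1800) and 407 Ma inside the Devonian (419.2–358.9); neither of those is wholly between the two dates.
The listed periods lying completely between them are Statherian, Calymmian, Ectasian, Stenian, Tonian, Cryogenian, Ediacaran, Cambrian, Ordovician, Silurian — 10 in all.

10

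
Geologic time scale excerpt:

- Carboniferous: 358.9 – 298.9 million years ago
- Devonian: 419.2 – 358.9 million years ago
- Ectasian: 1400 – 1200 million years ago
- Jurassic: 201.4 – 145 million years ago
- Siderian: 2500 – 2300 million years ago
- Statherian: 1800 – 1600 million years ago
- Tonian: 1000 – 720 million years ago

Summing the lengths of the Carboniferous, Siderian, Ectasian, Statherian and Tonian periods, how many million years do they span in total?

Each duration: Carboniferous = 60; Siderian = 200; Ectasian = 200; Statherian = 200; Tonian = 280.
Sum: 60 + 200 + 200 + 200 + 280 = 940 Myr.

940 million years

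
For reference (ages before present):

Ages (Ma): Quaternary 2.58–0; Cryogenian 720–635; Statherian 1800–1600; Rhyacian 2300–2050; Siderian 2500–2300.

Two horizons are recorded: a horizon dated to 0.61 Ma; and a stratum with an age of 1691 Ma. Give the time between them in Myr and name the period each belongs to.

Elapsed time: 1691 − 0.61 = 1690.39 Myr.
0.61 Ma lies within 2.58–0 Ma: Quaternary.
1691 Ma lies within 1800–1600 Ma: Statherian.

1690.39 million years apart; the first in the Quaternary, the second in the Statherian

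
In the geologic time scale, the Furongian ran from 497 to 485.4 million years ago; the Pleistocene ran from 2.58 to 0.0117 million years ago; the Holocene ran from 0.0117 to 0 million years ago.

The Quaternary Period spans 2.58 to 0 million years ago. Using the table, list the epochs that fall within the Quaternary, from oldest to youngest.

Epochs with both bounds inside 2.58–0 Ma: Pleistocene (2.58–0.0117), Holocene (0.0117–0).

Pleistocene, Holocene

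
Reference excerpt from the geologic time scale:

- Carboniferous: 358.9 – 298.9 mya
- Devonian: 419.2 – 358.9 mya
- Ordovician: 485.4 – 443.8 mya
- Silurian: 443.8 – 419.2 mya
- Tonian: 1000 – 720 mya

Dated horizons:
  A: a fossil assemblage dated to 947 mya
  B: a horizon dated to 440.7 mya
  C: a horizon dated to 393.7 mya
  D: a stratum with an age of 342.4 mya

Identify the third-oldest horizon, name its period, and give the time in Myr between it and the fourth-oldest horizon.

Larger Ma means older, so oldest first: A 947 > B 440.7 > C 393.7 > D 342.4.
Counting 3 along gives C (393.7 Ma); the excerpt puts that inside the Devonian, 419.2–358.9 Ma.
Next in line is D (342.4 Ma), and 393.7 − 342.4 = 51.3 Myr.

C, in the Devonian; 51.3 million years to D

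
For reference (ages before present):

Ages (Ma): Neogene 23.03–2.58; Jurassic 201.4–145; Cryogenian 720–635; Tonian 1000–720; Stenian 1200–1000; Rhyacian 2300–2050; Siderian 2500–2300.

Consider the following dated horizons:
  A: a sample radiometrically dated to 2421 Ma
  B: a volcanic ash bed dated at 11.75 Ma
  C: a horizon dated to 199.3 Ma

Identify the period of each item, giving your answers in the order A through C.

A: 2421 Ma lies in 2500–2300 Ma, so Siderian.
B: 11.75 Ma lies in 23.03–2.58 Ma, so Neogene.
C: 199.3 Ma lies in 201.4–145 Ma, so Jurassic.

A — Siderian; B — Neogene; C — Jurassic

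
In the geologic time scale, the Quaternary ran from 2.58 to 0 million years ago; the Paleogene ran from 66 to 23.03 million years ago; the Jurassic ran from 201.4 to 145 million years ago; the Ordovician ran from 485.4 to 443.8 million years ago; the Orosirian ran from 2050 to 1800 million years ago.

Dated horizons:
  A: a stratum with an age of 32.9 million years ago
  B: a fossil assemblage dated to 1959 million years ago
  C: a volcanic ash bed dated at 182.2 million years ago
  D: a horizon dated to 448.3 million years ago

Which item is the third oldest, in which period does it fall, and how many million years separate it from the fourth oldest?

C, in the Jurassic; 149.3 million years to A

Sorted oldest-first by Ma: B (1959), D (448.3), C (182.2), A (32.9).
The third oldest is C at 182.2 Ma, which lies in 201.4–145 Ma: the Jurassic.
The fourth oldest is A at 32.9 Ma; separation = |182.2 − 32.9| = 149.3 Myr.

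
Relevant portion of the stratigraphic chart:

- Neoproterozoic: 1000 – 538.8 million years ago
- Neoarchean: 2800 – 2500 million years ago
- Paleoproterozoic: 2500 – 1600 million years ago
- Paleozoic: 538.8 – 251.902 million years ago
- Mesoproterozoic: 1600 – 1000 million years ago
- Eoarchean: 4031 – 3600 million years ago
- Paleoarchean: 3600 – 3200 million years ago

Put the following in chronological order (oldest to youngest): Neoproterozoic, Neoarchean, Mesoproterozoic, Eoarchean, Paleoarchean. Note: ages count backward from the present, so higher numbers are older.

Read off each span (Ma): Neoproterozoic 1000–538.8; Neoarchean 2800–2500; Mesoproterozoic 1600–1000; Eoarchean 4031–3600; Paleoarchean 3600–3200.
Larger Ma is older, so oldest→youngest is Eoarchean, Paleoarchean, Neoarchean, Mesoproterozoic, Neoproterozoic.

Eoarchean, Paleoarchean, Neoarchean, Mesoproterozoic, Neoproterozoic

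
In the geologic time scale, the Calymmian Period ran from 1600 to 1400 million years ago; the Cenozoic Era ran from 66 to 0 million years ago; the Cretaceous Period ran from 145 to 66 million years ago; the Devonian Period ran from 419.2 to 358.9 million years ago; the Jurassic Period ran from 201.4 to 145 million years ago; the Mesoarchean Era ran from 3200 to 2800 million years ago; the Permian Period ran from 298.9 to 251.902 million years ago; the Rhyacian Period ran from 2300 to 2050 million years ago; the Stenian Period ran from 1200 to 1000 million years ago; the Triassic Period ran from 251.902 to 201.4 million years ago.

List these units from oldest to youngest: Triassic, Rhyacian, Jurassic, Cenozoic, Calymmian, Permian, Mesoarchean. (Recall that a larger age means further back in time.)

The oldest of these is Mesoarchean (starts 3200 Ma) and the youngest is Cenozoic (ends 0 Ma).
In between, by decreasing start age: Rhyacian (2300), Calymmian (1600), Permian (298.9), Triassic (251.902), Jurassic (201.4).

Mesoarchean → Rhyacian → Calymmian → Permian → Triassic → Jurassic → Cenozoic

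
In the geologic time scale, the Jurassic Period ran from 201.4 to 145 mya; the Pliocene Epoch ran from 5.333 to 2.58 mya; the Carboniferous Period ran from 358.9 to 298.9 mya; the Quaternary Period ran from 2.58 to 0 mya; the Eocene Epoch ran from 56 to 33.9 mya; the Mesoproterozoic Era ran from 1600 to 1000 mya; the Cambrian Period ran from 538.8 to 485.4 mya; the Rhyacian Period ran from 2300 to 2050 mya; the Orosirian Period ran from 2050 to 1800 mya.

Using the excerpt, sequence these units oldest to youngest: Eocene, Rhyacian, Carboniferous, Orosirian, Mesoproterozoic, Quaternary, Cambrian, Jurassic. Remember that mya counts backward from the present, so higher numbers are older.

Rhyacian, then Orosirian, then Mesoproterozoic, then Cambrian, then Carboniferous, then Jurassic, then Eocene, then Quaternary

Sorting by start age (descending Ma, since larger Ma = older): Rhyacian began 2300, Orosirian began 2050, Mesoproterozoic began 1600, Cambrian began 538.8, Carboniferous began 358.9, Jurassic began 201.4, Eocene began 56, Quaternary began 2.58.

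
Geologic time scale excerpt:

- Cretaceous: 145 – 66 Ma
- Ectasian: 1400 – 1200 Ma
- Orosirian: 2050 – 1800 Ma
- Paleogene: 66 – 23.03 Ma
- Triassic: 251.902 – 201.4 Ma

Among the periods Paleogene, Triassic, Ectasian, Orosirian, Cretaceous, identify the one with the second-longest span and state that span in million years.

Start − end for each: Paleogene 66 − 23.03 = 42.97; Triassic 251.902 − 201.4 = 50.502; Ectasian 1400 − 1200 = 200; Orosirian 2050 − 1800 = 250; Cretaceous 145 − 66 = 79.
Ranking these from longest: Orosirian > Ectasian > Cretaceous > Triassic > Paleogene.
Position 2 in that ranking is Ectasian, which lasted 200 Myr.

Ectasian, 200 million years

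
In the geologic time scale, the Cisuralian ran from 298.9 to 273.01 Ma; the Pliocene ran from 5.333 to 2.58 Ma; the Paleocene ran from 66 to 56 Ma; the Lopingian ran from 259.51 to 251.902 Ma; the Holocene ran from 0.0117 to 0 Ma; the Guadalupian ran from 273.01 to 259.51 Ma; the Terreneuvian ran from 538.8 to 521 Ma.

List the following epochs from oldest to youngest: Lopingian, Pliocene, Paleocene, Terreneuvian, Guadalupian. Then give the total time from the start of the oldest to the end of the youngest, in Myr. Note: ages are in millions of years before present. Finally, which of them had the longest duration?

Terreneuvian → Guadalupian → Lopingian → Paleocene → Pliocene; total span 536.22 Myr; longest is Terreneuvian

Start ages (Ma): Terreneuvian 538.8, Guadalupian 273.01, Lopingian 259.51, Paleocene 66, Pliocene 5.333.
Ordered oldest to youngest: Terreneuvian, Guadalupian, Lopingian, Paleocene, Pliocene.
Span = 538.8 − 2.58 = 536.22 Myr.
Durations: Guadalupian 13.5, Pliocene 2.753, Terreneuvian 17.8, Paleocene 10, Lopingian 7.608 → longest is Terreneuvian (17.8 Myr).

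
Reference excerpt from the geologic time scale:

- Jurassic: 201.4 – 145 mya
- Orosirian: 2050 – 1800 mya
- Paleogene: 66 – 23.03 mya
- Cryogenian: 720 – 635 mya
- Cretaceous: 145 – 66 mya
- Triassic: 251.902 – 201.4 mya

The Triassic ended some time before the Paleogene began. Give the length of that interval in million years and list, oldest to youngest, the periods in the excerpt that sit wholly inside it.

End of Triassic = 201.4 Ma; start of Paleogene = 66 Ma.
Gap = 201.4 − 66 = 135.4 Myr.
Periods wholly inside 201.4–66 Ma: Jurassic (201.4–145), Cretaceous (145–66).

135.4 million years; Jurassic, Cretaceous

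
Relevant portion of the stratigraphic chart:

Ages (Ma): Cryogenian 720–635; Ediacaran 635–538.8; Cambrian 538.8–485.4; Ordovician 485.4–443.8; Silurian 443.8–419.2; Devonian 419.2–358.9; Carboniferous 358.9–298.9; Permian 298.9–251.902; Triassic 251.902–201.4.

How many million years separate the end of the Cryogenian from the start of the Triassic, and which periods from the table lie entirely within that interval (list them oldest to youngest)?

383.098 million years; Ediacaran, Cambrian, Ordovician, Silurian, Devonian, Carboniferous, Permian

The Cryogenian closes at 635 Ma and the Triassic opens at 251.902 Ma, so the interval is 635 − 251.902 = 383.098 Myr.
A period fits inside if it starts at or after 635 Ma and ends at or before 251.902 Ma; oldest first that gives Ediacaran, Cambrian, Ordovician, Silurian, Devonian, Carboniferous, Permian.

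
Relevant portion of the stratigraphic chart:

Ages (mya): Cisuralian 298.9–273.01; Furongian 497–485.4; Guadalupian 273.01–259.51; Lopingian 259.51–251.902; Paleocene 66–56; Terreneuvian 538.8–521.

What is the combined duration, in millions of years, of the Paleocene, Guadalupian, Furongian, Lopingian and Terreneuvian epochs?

60.508 million years

Duration is start − end for each: (66 − 56) + (273.01 − 259.51) + (497 − 485.4) + (259.51 − 251.902) + (538.8 − 521).
That is 10 + 13.5 + 11.6 + 7.608 + 17.8, which totals 60.508 million years.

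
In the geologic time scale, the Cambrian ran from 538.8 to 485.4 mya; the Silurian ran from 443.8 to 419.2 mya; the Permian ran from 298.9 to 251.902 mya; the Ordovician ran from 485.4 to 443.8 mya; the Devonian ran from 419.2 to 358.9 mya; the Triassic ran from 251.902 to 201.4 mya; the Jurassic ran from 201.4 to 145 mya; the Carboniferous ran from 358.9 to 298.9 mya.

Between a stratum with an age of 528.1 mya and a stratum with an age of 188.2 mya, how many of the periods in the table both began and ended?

The older date is 528.1 Ma and the younger is 188.2 Ma.
Periods with start < 528.1 and end > 188.2 Ma: Ordovician (485.4–443.8), Silurian (443.8–419.2), Devonian (419.2–358.9), Carboniferous (358.9–298.9), Permian (298.9–251.902), Triassic (251.902–201.4).
That is 6 complete periods.

6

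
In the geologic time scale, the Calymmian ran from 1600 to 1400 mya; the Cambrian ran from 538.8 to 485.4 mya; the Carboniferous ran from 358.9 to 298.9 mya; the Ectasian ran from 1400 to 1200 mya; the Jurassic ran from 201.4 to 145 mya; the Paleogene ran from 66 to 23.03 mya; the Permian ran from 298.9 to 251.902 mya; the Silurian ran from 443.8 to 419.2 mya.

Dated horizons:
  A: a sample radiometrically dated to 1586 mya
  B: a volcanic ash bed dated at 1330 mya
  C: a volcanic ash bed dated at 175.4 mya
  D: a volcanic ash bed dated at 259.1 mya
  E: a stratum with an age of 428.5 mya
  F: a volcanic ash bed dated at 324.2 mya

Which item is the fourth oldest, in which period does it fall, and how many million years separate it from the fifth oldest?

Larger Ma means older, so oldest first: A 1586 > B 1330 > E 428.5 > F 324.2 > D 259.1 > C 175.4.
Counting 4 along gives F (324.2 Ma); the excerpt puts that inside the Carboniferous, 358.9–298.9 Ma.
Next in line is D (259.1 Ma), and 324.2 − 259.1 = 65.1 Myr.

F, in the Carboniferous; 65.1 million years to D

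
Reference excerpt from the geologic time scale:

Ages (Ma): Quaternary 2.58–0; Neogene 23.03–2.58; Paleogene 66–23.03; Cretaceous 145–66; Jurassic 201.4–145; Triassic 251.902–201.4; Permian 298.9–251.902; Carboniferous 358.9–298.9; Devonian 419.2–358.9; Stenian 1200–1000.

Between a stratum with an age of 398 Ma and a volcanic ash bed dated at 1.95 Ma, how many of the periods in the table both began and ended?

7

The older date is 398 Ma and the younger is 1.95 Ma.
Periods with start < 398 and end > 1.95 Ma: Carboniferous (358.9–298.9), Permian (298.9–251.902), Triassic (251.902–201.4), Jurassic (201.4–145), Cretaceous (145–66), Paleogene (66–23.03), Neogene (23.03–2.58).
That is 7 complete periods.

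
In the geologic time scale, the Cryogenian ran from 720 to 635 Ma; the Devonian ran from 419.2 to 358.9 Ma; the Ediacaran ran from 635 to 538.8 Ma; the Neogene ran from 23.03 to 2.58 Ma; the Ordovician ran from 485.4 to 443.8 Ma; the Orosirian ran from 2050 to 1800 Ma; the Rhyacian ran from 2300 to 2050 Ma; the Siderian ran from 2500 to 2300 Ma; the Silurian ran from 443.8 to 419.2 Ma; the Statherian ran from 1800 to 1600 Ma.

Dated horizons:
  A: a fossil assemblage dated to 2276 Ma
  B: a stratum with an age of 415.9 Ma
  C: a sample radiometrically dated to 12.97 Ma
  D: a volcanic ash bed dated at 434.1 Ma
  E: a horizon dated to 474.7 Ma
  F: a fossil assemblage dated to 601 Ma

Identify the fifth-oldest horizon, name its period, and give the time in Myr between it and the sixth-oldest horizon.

Sorted oldest-first by Ma: A (2276), F (601), E (474.7), D (434.1), B (415.9), C (12.97).
The fifth oldest is B at 415.9 Ma, which lies in 419.2–358.9 Ma: the Devonian.
The sixth oldest is C at 12.97 Ma; separation = |415.9 − 12.97| = 402.93 Myr.

B, in the Devonian; 402.93 million years to C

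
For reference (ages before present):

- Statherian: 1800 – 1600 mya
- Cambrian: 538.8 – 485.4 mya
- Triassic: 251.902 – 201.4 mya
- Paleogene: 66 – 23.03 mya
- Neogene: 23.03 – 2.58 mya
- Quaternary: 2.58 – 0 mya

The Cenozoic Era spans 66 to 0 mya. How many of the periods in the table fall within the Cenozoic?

3

Periods inside 66–0 Ma: Paleogene, Neogene, Quaternary — 3 in total.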